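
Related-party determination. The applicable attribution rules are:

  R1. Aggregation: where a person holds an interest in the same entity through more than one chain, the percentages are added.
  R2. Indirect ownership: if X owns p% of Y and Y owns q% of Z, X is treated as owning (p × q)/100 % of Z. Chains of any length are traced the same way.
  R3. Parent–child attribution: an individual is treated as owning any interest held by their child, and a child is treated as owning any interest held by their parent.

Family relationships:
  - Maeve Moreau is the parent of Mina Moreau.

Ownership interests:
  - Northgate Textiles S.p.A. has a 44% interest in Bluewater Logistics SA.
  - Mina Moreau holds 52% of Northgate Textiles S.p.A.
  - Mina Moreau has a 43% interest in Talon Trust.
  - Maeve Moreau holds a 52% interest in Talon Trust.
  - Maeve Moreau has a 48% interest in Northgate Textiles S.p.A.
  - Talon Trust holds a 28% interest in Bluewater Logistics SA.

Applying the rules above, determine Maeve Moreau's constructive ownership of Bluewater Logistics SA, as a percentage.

70.6%

By parent–child attribution (R3), Maeve Moreau is treated as also owning Mina Moreau's interest in Northgate Textiles S.p.A, giving 48% + 52% = 100%.
By parent–child attribution (R3), Maeve Moreau is treated as also owning Mina Moreau's interest in Talon Trust, giving 52% + 43% = 95%.
Chain via Northgate Textiles S.p.A. (R2): 100% × 44% = 44% of Bluewater Logistics SA.
Chain via Talon Trust (R2): 95% × 28% = 26.6% of Bluewater Logistics SA.
Aggregating (R1): 44% + 26.6% = 70.6%.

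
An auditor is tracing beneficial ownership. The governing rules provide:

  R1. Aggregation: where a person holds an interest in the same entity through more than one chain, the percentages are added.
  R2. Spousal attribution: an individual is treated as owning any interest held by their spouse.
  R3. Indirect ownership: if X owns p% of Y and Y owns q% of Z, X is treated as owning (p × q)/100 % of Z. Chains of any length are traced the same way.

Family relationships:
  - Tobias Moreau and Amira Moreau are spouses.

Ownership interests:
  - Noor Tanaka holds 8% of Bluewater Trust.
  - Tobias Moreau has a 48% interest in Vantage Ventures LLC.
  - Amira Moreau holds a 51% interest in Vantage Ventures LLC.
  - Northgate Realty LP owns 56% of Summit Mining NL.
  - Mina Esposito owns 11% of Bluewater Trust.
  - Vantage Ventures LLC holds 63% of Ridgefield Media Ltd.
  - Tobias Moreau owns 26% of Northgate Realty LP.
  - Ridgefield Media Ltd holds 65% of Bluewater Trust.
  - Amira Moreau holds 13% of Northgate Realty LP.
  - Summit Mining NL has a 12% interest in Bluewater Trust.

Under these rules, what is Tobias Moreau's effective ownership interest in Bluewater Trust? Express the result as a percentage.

By spousal attribution (R2), Tobias Moreau is treated as also owning Amira Moreau's interest in Vantage Ventures LLC, giving 48% + 51% = 99%.
By spousal attribution (R2), Tobias Moreau is treated as also owning Amira Moreau's interest in Northgate Realty LP, giving 26% + 13% = 39%.
Chain via Vantage Ventures LLC → Ridgefield Media Ltd (R3): 99% × 63% × 65% = 40.5405% of Bluewater Trust.
Chain via Northgate Realty LP → Summit Mining NL (R3): 39% × 56% × 12% = 2.6208% of Bluewater Trust.
Aggregating (R1): 40.5405% + 2.6208% = 43.1613%.

43.1613%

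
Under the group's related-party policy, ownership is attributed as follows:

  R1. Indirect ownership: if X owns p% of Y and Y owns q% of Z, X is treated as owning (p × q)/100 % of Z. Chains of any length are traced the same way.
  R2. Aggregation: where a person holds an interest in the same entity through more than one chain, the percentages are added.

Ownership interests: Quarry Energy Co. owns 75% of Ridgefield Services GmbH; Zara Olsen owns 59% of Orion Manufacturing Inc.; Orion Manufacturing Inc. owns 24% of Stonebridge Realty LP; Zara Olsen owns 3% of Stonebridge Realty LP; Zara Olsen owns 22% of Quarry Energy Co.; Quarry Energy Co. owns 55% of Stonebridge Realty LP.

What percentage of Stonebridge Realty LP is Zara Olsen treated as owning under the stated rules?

29.26%

Chain via Quarry Energy Co. (R1): 22% × 55% = 12.1% of Stonebridge Realty LP.
Chain via Orion Manufacturing Inc. (R1): 59% × 24% = 14.16% of Stonebridge Realty LP.
Direct interest in Stonebridge Realty LP: 3%.
Aggregating (R2): 12.1% + 14.16% + 3% = 29.26%.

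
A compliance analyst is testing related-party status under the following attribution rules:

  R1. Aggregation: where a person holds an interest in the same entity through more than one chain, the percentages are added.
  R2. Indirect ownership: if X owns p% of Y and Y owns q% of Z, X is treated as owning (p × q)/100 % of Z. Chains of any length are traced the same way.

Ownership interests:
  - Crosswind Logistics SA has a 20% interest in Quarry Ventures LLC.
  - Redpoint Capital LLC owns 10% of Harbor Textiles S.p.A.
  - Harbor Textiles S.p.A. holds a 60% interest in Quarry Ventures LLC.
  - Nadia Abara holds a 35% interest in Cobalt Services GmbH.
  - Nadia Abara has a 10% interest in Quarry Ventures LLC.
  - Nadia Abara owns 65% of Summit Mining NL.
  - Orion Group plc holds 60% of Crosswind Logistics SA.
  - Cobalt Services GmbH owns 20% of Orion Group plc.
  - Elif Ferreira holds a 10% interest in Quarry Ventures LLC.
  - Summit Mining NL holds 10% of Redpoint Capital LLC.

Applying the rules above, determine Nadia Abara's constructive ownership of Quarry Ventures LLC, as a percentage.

11.23%

Chain via Summit Mining NL → Redpoint Capital LLC → Harbor Textiles S.p.A. (R2): 65% × 10% × 10% × 60% = 0.39% of Quarry Ventures LLC.
Chain via Cobalt Services GmbH → Orion Group plc → Crosswind Logistics SA (R2): 35% × 20% × 60% × 20% = 0.84% of Quarry Ventures LLC.
Direct interest in Quarry Ventures LLC: 10%.
Aggregating (R1): 0.39% + 0.84% + 10% = 11.23%.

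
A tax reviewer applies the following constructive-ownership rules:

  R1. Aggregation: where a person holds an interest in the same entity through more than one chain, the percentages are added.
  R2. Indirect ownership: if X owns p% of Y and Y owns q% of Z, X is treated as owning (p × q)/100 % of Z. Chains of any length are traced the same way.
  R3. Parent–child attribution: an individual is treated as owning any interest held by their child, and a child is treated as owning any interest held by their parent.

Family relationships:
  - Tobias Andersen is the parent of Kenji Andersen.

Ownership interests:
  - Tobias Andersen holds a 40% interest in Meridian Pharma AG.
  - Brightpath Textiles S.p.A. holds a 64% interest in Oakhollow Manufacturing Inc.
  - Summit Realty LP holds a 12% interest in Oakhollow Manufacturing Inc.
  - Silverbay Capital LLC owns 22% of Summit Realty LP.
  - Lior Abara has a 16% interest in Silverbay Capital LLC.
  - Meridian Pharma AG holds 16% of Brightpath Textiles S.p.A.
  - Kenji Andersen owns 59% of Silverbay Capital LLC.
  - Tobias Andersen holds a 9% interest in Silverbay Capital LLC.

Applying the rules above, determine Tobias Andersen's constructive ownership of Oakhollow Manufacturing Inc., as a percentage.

By parent–child attribution (R3), Tobias Andersen is treated as also owning Kenji Andersen's interest in Silverbay Capital LLC, giving 9% + 59% = 68%.
Chain via Silverbay Capital LLC → Summit Realty LP (R2): 68% × 22% × 12% = 1.7952% of Oakhollow Manufacturing Inc.
Chain via Meridian Pharma AG → Brightpath Textiles S.p.A. (R2): 40% × 16% × 64% = 4.096% of Oakhollow Manufacturing Inc.
Aggregating (R1): 1.7952% + 4.096% = 5.8912%.

5.8912%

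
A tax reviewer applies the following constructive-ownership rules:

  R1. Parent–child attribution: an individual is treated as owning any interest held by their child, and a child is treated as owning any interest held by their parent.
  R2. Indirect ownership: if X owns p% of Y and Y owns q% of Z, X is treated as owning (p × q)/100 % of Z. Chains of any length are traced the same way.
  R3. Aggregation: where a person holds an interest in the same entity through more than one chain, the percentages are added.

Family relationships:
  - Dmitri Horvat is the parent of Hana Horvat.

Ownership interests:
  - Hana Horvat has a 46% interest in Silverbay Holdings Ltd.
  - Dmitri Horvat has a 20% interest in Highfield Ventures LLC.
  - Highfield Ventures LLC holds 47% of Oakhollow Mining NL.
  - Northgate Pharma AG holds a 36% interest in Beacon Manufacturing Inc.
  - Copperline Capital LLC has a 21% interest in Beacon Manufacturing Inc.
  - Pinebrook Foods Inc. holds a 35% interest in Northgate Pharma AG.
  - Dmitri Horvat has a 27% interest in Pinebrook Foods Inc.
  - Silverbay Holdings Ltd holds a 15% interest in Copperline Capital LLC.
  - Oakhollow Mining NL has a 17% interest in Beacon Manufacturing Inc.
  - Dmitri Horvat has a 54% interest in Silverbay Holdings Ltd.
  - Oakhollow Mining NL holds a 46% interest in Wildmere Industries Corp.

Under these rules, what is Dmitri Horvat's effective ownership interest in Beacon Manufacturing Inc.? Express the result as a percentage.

By parent–child attribution (R1), Dmitri Horvat is treated as also owning Hana Horvat's interest in Silverbay Holdings Ltd, giving 54% + 46% = 100%.
Chain via Silverbay Holdings Ltd → Copperline Capital LLC (R2): 100% × 15% × 21% = 3.15% of Beacon Manufacturing Inc.
Chain via Pinebrook Foods Inc. → Northgate Pharma AG (R2): 27% × 35% × 36% = 3.402% of Beacon Manufacturing Inc.
Chain via Highfield Ventures LLC → Oakhollow Mining NL (R2): 20% × 47% × 17% = 1.598% of Beacon Manufacturing Inc.
Aggregating (R3): 3.15% + 3.402% + 1.598% = 8.15%.

8.15%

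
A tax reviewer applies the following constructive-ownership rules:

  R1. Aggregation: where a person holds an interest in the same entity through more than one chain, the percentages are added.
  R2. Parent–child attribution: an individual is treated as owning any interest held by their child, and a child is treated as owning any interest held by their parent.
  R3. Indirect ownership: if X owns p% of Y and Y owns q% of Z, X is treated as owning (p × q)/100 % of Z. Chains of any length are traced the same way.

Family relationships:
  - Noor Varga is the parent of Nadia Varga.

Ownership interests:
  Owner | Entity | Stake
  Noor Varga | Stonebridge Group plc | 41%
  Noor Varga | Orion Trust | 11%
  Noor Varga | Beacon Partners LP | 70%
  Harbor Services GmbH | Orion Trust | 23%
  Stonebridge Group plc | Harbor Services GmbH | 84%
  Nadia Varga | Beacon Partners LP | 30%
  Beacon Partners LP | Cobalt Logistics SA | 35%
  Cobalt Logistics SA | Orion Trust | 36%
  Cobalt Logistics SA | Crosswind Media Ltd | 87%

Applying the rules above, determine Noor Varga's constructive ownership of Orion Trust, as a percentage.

31.5212%

By parent–child attribution (R2), Noor Varga is treated as also owning Nadia Varga's interest in Beacon Partners LP, giving 70% + 30% = 100%.
Chain via Stonebridge Group plc → Harbor Services GmbH (R3): 41% × 84% × 23% = 7.9212% of Orion Trust.
Chain via Beacon Partners LP → Cobalt Logistics SA (R3): 100% × 35% × 36% = 12.6% of Orion Trust.
Direct interest in Orion Trust: 11%.
Aggregating (R1): 7.9212% + 12.6% + 11% = 31.5212%.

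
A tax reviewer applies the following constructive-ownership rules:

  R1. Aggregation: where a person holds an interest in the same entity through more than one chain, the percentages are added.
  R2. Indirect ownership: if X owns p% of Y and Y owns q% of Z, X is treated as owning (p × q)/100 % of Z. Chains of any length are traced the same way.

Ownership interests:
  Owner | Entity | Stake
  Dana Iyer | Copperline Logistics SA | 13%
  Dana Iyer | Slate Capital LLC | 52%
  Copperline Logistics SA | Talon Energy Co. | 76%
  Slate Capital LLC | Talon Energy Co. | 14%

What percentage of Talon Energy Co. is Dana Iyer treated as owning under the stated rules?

17.16%

Chain via Copperline Logistics SA (R2): 13% × 76% = 9.88% of Talon Energy Co.
Chain via Slate Capital LLC (R2): 52% × 14% = 7.28% of Talon Energy Co.
Aggregating (R1): 9.88% + 7.28% = 17.16%.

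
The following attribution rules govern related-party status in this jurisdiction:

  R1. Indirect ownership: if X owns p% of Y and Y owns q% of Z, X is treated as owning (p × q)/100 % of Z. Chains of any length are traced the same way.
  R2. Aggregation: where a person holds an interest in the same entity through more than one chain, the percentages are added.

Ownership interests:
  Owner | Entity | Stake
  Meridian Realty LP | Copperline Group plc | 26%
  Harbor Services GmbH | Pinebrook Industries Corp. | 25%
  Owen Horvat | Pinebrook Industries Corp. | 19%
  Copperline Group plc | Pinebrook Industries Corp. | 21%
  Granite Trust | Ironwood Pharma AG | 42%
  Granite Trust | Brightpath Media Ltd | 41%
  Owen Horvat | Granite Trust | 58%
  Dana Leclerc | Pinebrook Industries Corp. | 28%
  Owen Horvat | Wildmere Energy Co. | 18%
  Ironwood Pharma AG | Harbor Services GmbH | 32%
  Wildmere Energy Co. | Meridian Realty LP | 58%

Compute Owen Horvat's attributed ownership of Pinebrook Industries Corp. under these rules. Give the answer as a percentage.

Chain via Wildmere Energy Co. → Meridian Realty LP → Copperline Group plc (R1): 18% × 58% × 26% × 21% = 0.570024% of Pinebrook Industries Corp.
Chain via Granite Trust → Ironwood Pharma AG → Harbor Services GmbH (R1): 58% × 42% × 32% × 25% = 1.9488% of Pinebrook Industries Corp.
Direct interest in Pinebrook Industries Corp: 19%.
Aggregating (R2): 0.570024% + 1.9488% + 19% = 21.518824%.

21.518824%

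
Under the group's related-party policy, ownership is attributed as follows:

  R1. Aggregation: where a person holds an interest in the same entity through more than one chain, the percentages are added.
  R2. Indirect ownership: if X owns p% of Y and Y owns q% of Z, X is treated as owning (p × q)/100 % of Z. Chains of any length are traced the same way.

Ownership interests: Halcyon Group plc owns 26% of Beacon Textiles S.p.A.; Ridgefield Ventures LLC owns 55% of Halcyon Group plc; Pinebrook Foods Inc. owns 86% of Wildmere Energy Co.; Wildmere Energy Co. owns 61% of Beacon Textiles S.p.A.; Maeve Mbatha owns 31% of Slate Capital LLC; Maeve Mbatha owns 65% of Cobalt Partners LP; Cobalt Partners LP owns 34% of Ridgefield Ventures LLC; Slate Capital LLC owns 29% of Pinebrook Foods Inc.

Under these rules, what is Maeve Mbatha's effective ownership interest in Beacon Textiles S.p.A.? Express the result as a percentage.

Chain via Cobalt Partners LP → Ridgefield Ventures LLC → Halcyon Group plc (R2): 65% × 34% × 55% × 26% = 3.1603% of Beacon Textiles S.p.A.
Chain via Slate Capital LLC → Pinebrook Foods Inc. → Wildmere Energy Co. (R2): 31% × 29% × 86% × 61% = 4.716154% of Beacon Textiles S.p.A.
Aggregating (R1): 3.1603% + 4.716154% = 7.876454%.

7.876454%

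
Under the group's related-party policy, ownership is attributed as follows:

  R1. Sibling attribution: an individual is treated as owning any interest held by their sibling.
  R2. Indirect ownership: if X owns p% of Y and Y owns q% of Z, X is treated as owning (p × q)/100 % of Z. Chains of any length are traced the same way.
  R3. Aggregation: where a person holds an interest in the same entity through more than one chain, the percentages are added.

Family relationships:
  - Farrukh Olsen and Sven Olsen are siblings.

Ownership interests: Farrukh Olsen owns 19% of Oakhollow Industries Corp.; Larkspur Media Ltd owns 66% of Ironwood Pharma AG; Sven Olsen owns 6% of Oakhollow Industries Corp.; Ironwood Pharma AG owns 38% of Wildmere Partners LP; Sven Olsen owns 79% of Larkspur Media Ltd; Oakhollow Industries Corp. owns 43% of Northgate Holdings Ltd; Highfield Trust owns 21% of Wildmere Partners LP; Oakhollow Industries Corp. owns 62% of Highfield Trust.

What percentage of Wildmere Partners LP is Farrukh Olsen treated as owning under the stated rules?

By sibling attribution (R1), Farrukh Olsen is treated as also owning Sven Olsen's interest in Oakhollow Industries Corp, giving 19% + 6% = 25%.
By sibling attribution (R1), Farrukh Olsen is treated as owning Sven Olsen's 79% interest in Larkspur Media Ltd.
Chain via Oakhollow Industries Corp. → Highfield Trust (R2): 25% × 62% × 21% = 3.255% of Wildmere Partners LP.
Chain via Larkspur Media Ltd → Ironwood Pharma AG (R2): 79% × 66% × 38% = 19.8132% of Wildmere Partners LP.
Aggregating (R3): 3.255% + 19.8132% = 23.0682%.

23.0682%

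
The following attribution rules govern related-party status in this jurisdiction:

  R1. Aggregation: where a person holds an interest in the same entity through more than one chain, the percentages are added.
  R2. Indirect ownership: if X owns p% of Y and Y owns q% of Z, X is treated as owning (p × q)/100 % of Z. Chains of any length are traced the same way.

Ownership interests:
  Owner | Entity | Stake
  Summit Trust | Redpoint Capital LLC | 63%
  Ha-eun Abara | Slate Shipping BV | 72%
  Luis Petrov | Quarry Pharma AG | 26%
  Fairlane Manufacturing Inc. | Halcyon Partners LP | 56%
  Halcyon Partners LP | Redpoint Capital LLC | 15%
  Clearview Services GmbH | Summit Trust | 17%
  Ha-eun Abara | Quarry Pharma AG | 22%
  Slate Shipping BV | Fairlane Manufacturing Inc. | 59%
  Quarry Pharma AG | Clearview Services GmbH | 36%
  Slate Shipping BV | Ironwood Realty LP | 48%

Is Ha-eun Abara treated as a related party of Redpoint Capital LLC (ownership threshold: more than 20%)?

No

Chain via Quarry Pharma AG → Clearview Services GmbH → Summit Trust (R2): 22% × 36% × 17% × 63% = 0.848232% of Redpoint Capital LLC.
Chain via Slate Shipping BV → Fairlane Manufacturing Inc. → Halcyon Partners LP (R2): 72% × 59% × 56% × 15% = 3.56832% of Redpoint Capital LLC.
Aggregating (R1): 0.848232% + 3.56832% = 4.416552%.
4.416552% does not exceed the 20% threshold, so Ha-eun is not a related party to Redpoint Capital LLC.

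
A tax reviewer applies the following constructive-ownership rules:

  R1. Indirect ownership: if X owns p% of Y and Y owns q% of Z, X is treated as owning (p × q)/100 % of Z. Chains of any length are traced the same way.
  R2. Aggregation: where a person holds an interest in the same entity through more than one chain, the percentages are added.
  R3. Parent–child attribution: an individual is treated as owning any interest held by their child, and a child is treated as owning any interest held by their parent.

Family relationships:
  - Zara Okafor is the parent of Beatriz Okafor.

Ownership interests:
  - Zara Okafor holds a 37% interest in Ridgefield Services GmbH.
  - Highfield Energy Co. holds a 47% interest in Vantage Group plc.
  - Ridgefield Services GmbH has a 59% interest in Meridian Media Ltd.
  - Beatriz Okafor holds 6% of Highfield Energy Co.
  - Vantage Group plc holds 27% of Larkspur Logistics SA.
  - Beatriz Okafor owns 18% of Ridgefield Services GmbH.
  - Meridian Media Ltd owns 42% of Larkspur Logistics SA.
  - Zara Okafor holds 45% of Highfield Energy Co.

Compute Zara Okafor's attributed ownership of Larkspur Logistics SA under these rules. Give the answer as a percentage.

By parent–child attribution (R3), Zara Okafor is treated as also owning Beatriz Okafor's interest in Highfield Energy Co, giving 45% + 6% = 51%.
By parent–child attribution (R3), Zara Okafor is treated as also owning Beatriz Okafor's interest in Ridgefield Services GmbH, giving 37% + 18% = 55%.
Chain via Highfield Energy Co. → Vantage Group plc (R1): 51% × 47% × 27% = 6.4719% of Larkspur Logistics SA.
Chain via Ridgefield Services GmbH → Meridian Media Ltd (R1): 55% × 59% × 42% = 13.629% of Larkspur Logistics SA.
Aggregating (R2): 6.4719% + 13.629% = 20.1009%.

20.1009%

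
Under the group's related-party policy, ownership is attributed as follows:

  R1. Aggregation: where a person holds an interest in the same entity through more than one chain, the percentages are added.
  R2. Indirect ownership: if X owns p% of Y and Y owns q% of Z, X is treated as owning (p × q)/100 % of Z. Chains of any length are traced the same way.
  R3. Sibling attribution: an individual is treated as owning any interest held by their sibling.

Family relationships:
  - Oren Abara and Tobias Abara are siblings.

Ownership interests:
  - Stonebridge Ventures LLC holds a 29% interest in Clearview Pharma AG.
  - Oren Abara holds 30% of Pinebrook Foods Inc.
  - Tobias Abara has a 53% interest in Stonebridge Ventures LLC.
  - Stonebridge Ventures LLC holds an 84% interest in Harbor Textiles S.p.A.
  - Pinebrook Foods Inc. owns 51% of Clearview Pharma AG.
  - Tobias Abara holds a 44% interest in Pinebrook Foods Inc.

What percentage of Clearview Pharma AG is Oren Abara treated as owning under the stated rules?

By sibling attribution (R3), Oren Abara is treated as also owning Tobias Abara's interest in Pinebrook Foods Inc, giving 30% + 44% = 74%.
By sibling attribution (R3), Oren Abara is treated as owning Tobias Abara's 53% interest in Stonebridge Ventures LLC.
Chain via Pinebrook Foods Inc. (R2): 74% × 51% = 37.74% of Clearview Pharma AG.
Chain via Stonebridge Ventures LLC (R2): 53% × 29% = 15.37% of Clearview Pharma AG.
Aggregating (R1): 37.74% + 15.37% = 53.11%.

53.11%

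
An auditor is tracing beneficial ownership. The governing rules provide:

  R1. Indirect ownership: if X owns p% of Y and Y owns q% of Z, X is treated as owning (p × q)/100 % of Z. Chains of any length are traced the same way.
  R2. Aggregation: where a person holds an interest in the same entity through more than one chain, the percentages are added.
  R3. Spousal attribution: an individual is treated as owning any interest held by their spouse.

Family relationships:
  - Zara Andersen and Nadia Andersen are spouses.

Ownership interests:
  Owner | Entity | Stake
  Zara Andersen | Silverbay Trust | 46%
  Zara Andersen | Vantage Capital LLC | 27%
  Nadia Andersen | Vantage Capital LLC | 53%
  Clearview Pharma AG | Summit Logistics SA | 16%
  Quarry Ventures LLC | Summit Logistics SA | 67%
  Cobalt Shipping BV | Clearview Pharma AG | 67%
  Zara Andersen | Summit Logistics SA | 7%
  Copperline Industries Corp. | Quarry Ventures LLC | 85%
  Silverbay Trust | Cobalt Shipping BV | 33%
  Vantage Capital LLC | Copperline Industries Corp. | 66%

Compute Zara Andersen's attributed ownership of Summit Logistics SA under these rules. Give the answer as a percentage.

By spousal attribution (R3), Zara Andersen is treated as also owning Nadia Andersen's interest in Vantage Capital LLC, giving 27% + 53% = 80%.
Chain via Silverbay Trust → Cobalt Shipping BV → Clearview Pharma AG (R1): 46% × 33% × 67% × 16% = 1.627296% of Summit Logistics SA.
Chain via Vantage Capital LLC → Copperline Industries Corp. → Quarry Ventures LLC (R1): 80% × 66% × 85% × 67% = 30.0696% of Summit Logistics SA.
Direct interest in Summit Logistics SA: 7%.
Aggregating (R2): 1.627296% + 30.0696% + 7% = 38.696896%.

38.696896%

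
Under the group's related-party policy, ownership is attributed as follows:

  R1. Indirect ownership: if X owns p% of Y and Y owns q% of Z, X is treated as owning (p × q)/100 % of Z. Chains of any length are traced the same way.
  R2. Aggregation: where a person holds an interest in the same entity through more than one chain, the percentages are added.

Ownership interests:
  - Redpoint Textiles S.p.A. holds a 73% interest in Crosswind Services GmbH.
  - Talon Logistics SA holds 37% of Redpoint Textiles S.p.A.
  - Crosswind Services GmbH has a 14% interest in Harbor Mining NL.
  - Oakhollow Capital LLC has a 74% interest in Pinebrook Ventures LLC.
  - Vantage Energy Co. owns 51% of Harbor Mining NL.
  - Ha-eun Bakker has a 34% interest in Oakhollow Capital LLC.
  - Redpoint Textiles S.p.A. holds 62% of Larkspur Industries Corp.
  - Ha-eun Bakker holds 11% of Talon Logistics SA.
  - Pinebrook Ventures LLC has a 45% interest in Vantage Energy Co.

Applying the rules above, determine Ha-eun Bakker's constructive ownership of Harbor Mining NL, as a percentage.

6.190174%

Chain via Talon Logistics SA → Redpoint Textiles S.p.A. → Crosswind Services GmbH (R1): 11% × 37% × 73% × 14% = 0.415954% of Harbor Mining NL.
Chain via Oakhollow Capital LLC → Pinebrook Ventures LLC → Vantage Energy Co. (R1): 34% × 74% × 45% × 51% = 5.77422% of Harbor Mining NL.
Aggregating (R2): 0.415954% + 5.77422% = 6.190174%.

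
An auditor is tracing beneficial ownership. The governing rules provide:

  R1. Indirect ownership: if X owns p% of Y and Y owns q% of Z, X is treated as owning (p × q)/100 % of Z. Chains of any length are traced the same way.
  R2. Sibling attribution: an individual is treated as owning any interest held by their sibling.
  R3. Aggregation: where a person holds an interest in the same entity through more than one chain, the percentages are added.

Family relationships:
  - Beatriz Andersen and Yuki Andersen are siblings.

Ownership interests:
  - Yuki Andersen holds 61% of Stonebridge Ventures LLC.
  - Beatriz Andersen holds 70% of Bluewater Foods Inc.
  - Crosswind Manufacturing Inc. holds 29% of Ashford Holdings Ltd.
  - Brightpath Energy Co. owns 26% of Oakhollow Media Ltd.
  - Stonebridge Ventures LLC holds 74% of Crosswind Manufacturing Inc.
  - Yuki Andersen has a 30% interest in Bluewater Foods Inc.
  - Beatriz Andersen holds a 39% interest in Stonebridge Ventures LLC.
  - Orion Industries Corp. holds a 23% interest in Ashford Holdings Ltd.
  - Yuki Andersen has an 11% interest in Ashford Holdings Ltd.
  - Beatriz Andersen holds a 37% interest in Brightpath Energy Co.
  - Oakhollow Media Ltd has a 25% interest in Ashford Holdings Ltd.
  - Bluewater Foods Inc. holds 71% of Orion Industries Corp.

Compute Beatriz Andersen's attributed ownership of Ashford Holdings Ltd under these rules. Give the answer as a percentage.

By sibling attribution (R2), Beatriz Andersen is treated as also owning Yuki Andersen's interest in Stonebridge Ventures LLC, giving 39% + 61% = 100%.
By sibling attribution (R2), Beatriz Andersen is treated as also owning Yuki Andersen's interest in Bluewater Foods Inc, giving 70% + 30% = 100%.
By sibling attribution (R2), Beatriz Andersen is treated as owning Yuki Andersen's 11% interest in Ashford Holdings Ltd.
Chain via Stonebridge Ventures LLC → Crosswind Manufacturing Inc. (R1): 100% × 74% × 29% = 21.46% of Ashford Holdings Ltd.
Chain via Bluewater Foods Inc. → Orion Industries Corp. (R1): 100% × 71% × 23% = 16.33% of Ashford Holdings Ltd.
Chain via Brightpath Energy Co. → Oakhollow Media Ltd (R1): 37% × 26% × 25% = 2.405% of Ashford Holdings Ltd.
Direct interest in Ashford Holdings Ltd: 11%.
Aggregating (R3): 21.46% + 16.33% + 2.405% + 11% = 51.195%.

51.195%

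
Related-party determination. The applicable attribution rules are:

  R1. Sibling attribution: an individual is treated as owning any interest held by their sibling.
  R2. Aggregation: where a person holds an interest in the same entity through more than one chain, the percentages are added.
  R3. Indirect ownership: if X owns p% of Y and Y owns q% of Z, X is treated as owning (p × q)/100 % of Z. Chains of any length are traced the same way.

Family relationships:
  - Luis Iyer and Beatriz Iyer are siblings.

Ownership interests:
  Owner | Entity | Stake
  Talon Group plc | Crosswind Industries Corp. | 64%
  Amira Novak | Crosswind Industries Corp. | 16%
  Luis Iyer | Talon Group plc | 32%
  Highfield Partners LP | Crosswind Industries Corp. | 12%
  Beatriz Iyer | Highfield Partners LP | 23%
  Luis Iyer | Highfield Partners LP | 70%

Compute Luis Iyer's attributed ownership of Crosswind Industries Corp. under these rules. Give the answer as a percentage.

31.64%

By sibling attribution (R1), Luis Iyer is treated as also owning Beatriz Iyer's interest in Highfield Partners LP, giving 70% + 23% = 93%.
Chain via Talon Group plc (R3): 32% × 64% = 20.48% of Crosswind Industries Corp.
Chain via Highfield Partners LP (R3): 93% × 12% = 11.16% of Crosswind Industries Corp.
Aggregating (R2): 20.48% + 11.16% = 31.64%.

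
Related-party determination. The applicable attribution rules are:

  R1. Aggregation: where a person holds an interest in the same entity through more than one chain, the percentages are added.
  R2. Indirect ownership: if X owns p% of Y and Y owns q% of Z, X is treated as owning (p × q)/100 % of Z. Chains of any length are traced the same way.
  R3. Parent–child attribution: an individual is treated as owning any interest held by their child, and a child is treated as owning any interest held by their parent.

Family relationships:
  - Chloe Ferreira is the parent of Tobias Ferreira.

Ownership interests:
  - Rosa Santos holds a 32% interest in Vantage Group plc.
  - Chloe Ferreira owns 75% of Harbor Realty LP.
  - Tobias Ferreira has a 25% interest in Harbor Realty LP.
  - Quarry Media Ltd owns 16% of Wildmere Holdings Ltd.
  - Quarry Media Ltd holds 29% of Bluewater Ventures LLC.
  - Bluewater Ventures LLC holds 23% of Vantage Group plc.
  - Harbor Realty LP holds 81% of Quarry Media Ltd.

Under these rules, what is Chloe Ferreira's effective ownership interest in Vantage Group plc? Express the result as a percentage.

By parent–child attribution (R3), Chloe Ferreira is treated as also owning Tobias Ferreira's interest in Harbor Realty LP, giving 75% + 25% = 100%.
Chain via Harbor Realty LP → Quarry Media Ltd → Bluewater Ventures LLC (R2): 100% × 81% × 29% × 23% = 5.4027% of Vantage Group plc.

5.4027%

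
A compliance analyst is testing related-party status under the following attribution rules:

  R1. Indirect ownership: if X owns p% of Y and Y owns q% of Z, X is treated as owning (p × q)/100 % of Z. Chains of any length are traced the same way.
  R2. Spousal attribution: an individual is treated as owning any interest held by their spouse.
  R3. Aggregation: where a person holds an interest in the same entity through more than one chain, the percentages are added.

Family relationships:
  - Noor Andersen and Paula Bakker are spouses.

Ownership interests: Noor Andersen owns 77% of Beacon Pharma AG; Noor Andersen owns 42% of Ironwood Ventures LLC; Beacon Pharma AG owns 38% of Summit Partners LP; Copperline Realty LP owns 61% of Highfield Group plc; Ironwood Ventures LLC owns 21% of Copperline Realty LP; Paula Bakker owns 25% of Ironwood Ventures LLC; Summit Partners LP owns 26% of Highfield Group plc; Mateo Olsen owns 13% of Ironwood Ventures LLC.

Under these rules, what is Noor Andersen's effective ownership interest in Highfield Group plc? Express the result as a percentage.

By spousal attribution (R2), Noor Andersen is treated as also owning Paula Bakker's interest in Ironwood Ventures LLC, giving 42% + 25% = 67%.
Chain via Ironwood Ventures LLC → Copperline Realty LP (R1): 67% × 21% × 61% = 8.5827% of Highfield Group plc.
Chain via Beacon Pharma AG → Summit Partners LP (R1): 77% × 38% × 26% = 7.6076% of Highfield Group plc.
Aggregating (R3): 8.5827% + 7.6076% = 16.1903%.

16.1903%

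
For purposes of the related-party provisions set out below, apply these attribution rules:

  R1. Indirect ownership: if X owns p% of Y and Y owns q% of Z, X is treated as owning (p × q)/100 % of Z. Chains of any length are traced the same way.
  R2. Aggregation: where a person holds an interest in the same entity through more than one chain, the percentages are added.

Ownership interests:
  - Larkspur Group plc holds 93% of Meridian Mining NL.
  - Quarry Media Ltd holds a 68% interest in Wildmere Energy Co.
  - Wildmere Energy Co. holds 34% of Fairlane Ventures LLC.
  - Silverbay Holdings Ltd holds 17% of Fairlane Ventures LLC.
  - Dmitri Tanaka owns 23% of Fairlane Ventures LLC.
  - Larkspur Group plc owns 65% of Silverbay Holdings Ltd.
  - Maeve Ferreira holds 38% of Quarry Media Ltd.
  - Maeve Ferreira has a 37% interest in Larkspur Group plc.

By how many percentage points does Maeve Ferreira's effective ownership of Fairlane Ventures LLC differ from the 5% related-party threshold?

Chain via Quarry Media Ltd → Wildmere Energy Co. (R1): 38% × 68% × 34% = 8.7856% of Fairlane Ventures LLC.
Chain via Larkspur Group plc → Silverbay Holdings Ltd (R1): 37% × 65% × 17% = 4.0885% of Fairlane Ventures LLC.
Aggregating (R2): 8.7856% + 4.0885% = 12.8741%.
12.8741% exceeds the 5% threshold by 7.8741 percentage points.

7.8741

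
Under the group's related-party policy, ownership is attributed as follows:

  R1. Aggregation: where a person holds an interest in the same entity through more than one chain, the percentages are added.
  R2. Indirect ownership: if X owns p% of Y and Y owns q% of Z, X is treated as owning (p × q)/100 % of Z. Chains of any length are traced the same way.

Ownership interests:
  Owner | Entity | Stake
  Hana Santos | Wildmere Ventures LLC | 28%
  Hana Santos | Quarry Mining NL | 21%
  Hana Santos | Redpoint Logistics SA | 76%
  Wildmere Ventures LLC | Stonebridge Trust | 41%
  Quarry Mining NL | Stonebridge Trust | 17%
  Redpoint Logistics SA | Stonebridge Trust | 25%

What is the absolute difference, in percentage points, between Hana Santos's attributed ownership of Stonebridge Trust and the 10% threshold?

Chain via Redpoint Logistics SA (R2): 76% × 25% = 19% of Stonebridge Trust.
Chain via Quarry Mining NL (R2): 21% × 17% = 3.57% of Stonebridge Trust.
Chain via Wildmere Ventures LLC (R2): 28% × 41% = 11.48% of Stonebridge Trust.
Aggregating (R1): 19% + 3.57% + 11.48% = 34.05%.
34.05% exceeds the 10% threshold by 24.05 percentage points.

24.05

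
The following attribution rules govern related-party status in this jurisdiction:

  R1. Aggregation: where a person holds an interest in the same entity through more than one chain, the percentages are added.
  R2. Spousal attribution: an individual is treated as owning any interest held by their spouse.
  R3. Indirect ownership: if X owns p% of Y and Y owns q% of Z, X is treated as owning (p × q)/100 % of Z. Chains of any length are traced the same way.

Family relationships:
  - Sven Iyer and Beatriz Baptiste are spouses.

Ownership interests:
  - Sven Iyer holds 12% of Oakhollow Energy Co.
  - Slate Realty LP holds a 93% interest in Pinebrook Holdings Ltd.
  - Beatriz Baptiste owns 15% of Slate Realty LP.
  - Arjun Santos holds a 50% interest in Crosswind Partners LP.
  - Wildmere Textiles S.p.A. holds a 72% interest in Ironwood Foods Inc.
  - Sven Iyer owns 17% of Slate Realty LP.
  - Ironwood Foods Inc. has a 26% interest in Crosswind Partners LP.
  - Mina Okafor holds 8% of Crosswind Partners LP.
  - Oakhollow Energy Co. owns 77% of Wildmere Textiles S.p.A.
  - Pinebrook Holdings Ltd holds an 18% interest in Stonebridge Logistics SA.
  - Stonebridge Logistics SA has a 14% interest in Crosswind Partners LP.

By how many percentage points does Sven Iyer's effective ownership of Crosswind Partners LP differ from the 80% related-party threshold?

By spousal attribution (R2), Sven Iyer is treated as also owning Beatriz Baptiste's interest in Slate Realty LP, giving 17% + 15% = 32%.
Chain via Slate Realty LP → Pinebrook Holdings Ltd → Stonebridge Logistics SA (R3): 32% × 93% × 18% × 14% = 0.749952% of Crosswind Partners LP.
Chain via Oakhollow Energy Co. → Wildmere Textiles S.p.A. → Ironwood Foods Inc. (R3): 12% × 77% × 72% × 26% = 1.729728% of Crosswind Partners LP.
Aggregating (R1): 0.749952% + 1.729728% = 2.47968%.
2.47968% falls short of the 80% threshold by 77.52032 percentage points.

77.52032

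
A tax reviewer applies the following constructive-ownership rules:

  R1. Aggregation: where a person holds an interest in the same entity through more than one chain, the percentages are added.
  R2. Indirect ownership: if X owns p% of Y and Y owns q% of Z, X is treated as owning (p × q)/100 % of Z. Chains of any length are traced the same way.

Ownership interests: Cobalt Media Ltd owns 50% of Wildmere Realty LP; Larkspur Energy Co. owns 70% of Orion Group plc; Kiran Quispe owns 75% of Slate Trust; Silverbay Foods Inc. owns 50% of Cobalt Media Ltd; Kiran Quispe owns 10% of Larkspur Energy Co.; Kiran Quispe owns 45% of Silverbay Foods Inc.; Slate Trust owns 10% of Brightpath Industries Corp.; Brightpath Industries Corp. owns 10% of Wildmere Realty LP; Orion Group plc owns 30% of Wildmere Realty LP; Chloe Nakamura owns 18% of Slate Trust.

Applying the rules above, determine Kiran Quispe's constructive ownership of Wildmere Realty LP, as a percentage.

Chain via Slate Trust → Brightpath Industries Corp. (R2): 75% × 10% × 10% = 0.75% of Wildmere Realty LP.
Chain via Larkspur Energy Co. → Orion Group plc (R2): 10% × 70% × 30% = 2.1% of Wildmere Realty LP.
Chain via Silverbay Foods Inc. → Cobalt Media Ltd (R2): 45% × 50% × 50% = 11.25% of Wildmere Realty LP.
Aggregating (R1): 0.75% + 2.1% + 11.25% = 14.1%.

14.1%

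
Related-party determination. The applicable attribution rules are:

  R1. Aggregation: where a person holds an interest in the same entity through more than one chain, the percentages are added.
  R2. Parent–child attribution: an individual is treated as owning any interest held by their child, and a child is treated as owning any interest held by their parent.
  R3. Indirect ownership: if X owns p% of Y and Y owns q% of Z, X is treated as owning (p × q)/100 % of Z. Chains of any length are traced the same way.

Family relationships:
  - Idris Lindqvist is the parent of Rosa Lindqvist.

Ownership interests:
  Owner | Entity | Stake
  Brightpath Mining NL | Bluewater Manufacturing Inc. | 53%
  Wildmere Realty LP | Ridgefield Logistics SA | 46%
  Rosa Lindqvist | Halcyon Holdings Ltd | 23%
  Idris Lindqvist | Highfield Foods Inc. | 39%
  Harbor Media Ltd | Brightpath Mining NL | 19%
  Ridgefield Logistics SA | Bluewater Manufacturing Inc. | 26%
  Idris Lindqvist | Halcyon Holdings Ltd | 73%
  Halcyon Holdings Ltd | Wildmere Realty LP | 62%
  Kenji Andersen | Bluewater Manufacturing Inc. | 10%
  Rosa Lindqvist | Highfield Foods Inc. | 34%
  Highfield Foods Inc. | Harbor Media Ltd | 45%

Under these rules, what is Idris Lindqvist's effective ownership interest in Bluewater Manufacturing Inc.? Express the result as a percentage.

10.426587%

By parent–child attribution (R2), Idris Lindqvist is treated as also owning Rosa Lindqvist's interest in Halcyon Holdings Ltd, giving 73% + 23% = 96%.
By parent–child attribution (R2), Idris Lindqvist is treated as also owning Rosa Lindqvist's interest in Highfield Foods Inc, giving 39% + 34% = 73%.
Chain via Halcyon Holdings Ltd → Wildmere Realty LP → Ridgefield Logistics SA (R3): 96% × 62% × 46% × 26% = 7.118592% of Bluewater Manufacturing Inc.
Chain via Highfield Foods Inc. → Harbor Media Ltd → Brightpath Mining NL (R3): 73% × 45% × 19% × 53% = 3.307995% of Bluewater Manufacturing Inc.
Aggregating (R1): 7.118592% + 3.307995% = 10.426587%.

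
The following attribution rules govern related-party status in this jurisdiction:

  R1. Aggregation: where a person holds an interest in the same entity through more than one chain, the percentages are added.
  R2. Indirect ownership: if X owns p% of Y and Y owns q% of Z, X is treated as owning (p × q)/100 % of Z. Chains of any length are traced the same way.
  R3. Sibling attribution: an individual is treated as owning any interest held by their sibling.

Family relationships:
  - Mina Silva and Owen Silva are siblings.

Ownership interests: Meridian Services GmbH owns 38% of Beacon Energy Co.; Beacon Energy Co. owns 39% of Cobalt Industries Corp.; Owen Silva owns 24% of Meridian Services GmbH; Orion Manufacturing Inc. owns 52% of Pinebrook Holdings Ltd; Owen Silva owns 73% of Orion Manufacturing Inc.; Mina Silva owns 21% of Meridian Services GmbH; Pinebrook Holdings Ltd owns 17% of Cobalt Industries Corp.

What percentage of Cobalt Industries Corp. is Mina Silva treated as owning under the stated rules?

By sibling attribution (R3), Mina Silva is treated as also owning Owen Silva's interest in Meridian Services GmbH, giving 21% + 24% = 45%.
By sibling attribution (R3), Mina Silva is treated as owning Owen Silva's 73% interest in Orion Manufacturing Inc.
Chain via Meridian Services GmbH → Beacon Energy Co. (R2): 45% × 38% × 39% = 6.669% of Cobalt Industries Corp.
Chain via Orion Manufacturing Inc. → Pinebrook Holdings Ltd (R2): 73% × 52% × 17% = 6.4532% of Cobalt Industries Corp.
Aggregating (R1): 6.669% + 6.4532% = 13.1222%.

13.1222%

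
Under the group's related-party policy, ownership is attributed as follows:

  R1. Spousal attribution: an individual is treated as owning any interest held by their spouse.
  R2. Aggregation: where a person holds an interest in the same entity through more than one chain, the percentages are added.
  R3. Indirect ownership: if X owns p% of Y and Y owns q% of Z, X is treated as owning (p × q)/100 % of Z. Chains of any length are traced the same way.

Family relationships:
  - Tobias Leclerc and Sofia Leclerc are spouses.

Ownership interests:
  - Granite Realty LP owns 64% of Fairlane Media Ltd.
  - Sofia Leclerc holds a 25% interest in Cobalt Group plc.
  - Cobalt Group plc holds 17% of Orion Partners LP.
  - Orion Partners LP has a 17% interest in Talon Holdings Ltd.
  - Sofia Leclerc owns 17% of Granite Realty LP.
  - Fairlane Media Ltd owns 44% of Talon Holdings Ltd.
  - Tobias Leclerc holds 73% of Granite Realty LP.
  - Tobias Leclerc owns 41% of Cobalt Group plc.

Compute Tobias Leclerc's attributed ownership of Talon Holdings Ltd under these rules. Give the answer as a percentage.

27.2514%

By spousal attribution (R1), Tobias Leclerc is treated as also owning Sofia Leclerc's interest in Cobalt Group plc, giving 41% + 25% = 66%.
By spousal attribution (R1), Tobias Leclerc is treated as also owning Sofia Leclerc's interest in Granite Realty LP, giving 73% + 17% = 90%.
Chain via Cobalt Group plc → Orion Partners LP (R3): 66% × 17% × 17% = 1.9074% of Talon Holdings Ltd.
Chain via Granite Realty LP → Fairlane Media Ltd (R3): 90% × 64% × 44% = 25.344% of Talon Holdings Ltd.
Aggregating (R2): 1.9074% + 25.344% = 27.2514%.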